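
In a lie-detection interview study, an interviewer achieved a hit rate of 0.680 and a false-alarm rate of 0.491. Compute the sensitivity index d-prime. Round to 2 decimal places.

z(H) = z(0.680) = 0.468
z(FA) = z(0.491) = -0.023
d' = z(H) − z(FA) = 0.468 − (-0.023) = 0.491

d-prime = 0.49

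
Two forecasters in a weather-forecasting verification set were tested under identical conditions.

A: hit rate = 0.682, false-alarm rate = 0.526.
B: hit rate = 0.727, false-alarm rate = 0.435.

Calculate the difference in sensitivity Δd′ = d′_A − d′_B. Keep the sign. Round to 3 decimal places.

Δd′ = -0.359

A: z(0.682) = 0.4733, z(0.526) = 0.0652, d' = 0.4081
B: z(0.727) = 0.6038, z(0.435) = -0.1637, d' = 0.7675
Δd' = d'_A − d'_B = 0.4081 − 0.7675 = -0.3594
B has the higher sensitivity.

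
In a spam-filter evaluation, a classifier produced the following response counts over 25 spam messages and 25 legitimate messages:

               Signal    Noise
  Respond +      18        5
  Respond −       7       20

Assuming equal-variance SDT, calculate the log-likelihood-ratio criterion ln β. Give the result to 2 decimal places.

ln β = 0.18

H = 18/25 = 0.7200
FA = 5/25 = 0.2000
Φ⁻¹(0.7200) = 0.583, Φ⁻¹(0.2000) = -0.842
ln β = −½·[z(H)² − z(FA)²] = −0.5 × (0.340 − 0.709) = 0.1845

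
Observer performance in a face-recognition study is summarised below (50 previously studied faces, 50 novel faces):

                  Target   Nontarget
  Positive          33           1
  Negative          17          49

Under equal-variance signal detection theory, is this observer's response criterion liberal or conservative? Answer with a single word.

conservative

z(H) = 0.412, z(FA) = -2.054
c = −½·(z(H) + z(FA)) = 0.821
c > 0 → conservative criterion (biased toward responding “no”).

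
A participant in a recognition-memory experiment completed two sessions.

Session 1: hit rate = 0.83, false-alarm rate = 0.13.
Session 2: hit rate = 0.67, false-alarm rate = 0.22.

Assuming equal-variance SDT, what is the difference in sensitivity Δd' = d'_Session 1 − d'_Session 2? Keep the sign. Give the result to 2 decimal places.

Δd' = 0.87

Session 1: z(0.83) = 0.954, z(0.13) = -1.126, d' = 2.080
Session 2: z(0.67) = 0.440, z(0.22) = -0.772, d' = 1.212
Δd' = d'_Session 1 − d'_Session 2 = 2.080 − 1.212 = 0.868
Session 1 has the higher sensitivity.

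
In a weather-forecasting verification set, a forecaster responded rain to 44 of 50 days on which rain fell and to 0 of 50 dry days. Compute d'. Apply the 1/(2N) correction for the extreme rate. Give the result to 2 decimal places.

The false-alarm rate is 0/50 = 0, so apply the 1/(2N) correction: FA → 1/(2·50) = 0.01000.
z(H) = z(0.88000) = 1.175
z(FA) = z(0.01000) = -2.326
d' = 1.175 − (-2.326) = 3.501

d' = 3.50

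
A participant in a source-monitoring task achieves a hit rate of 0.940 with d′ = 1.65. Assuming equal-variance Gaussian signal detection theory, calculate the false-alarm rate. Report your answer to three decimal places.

false-alarm rate = 0.462

z(hit rate) = z(0.940) = 1.5548
z(FA) = z(H) − d' = 1.5548 − 1.65 = -0.0952
false-alarm rate = Φ(-0.0952) = 0.4621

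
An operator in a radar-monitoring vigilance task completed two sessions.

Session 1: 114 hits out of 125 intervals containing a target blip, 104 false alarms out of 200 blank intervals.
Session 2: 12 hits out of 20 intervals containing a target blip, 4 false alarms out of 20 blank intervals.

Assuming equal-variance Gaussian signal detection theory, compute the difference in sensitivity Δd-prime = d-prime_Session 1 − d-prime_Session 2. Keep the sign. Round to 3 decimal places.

Session 1: z(0.9120) = 1.3532, z(0.5200) = 0.0502, d' = 1.3030
Session 2: z(0.6000) = 0.2533, z(0.2000) = -0.8416, d' = 1.0949
Δd' = d'_Session 1 − d'_Session 2 = 1.3030 − 1.0949 = 0.2081
Session 1 has the higher sensitivity.

Δd-prime = 0.208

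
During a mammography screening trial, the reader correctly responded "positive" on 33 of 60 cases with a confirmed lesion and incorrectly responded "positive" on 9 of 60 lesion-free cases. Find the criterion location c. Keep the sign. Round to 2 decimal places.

c = 0.46

H = 33/60 = 0.5500
FA = 9/60 = 0.1500
z(H) = z(0.5500) = 0.126
z(FA) = z(0.1500) = -1.036
c = −½·[z(H) + z(FA)] = −0.5 × (0.126 + (-1.036)) = 0.455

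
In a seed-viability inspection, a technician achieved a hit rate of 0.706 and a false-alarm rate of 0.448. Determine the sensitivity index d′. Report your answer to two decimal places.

Φ⁻¹(H) = Φ⁻¹(0.706) = 0.5417
Φ⁻¹(FA) = Φ⁻¹(0.448) = -0.1307
d' = z(H) − z(FA) = 0.5417 − (-0.1307) = 0.6724

d′ = 0.67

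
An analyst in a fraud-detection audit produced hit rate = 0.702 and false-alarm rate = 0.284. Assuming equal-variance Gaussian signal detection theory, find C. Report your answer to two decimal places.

Φ⁻¹(H) = Φ⁻¹(0.702) = 0.530
Φ⁻¹(FA) = Φ⁻¹(0.284) = -0.571
c = −½·[z(H) + z(FA)] = −0.5 × (0.530 + (-0.571)) = 0.0205

C = 0.02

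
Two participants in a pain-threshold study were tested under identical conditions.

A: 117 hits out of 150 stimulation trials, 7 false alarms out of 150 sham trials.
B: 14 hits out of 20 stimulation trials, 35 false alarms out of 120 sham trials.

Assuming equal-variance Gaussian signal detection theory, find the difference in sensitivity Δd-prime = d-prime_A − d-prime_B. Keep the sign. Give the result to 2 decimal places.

A: z(0.7800) = 0.772, z(0.0467) = -1.678, d' = 2.450
B: z(0.7000) = 0.524, z(0.2917) = -0.548, d' = 1.072
Δd' = d'_A − d'_B = 2.450 − 1.072 = 1.378
A has the higher sensitivity.

Δd-prime = 1.38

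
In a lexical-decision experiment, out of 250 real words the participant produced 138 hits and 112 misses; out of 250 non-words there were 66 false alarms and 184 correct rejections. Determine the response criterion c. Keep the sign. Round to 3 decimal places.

c = 0.250

H = 138/250 = 0.5520
FA = 66/250 = 0.2640
z(0.5520) = 0.1307, z(0.2640) = -0.6311
c = −½·[z(H) + z(FA)] = −0.5 × (0.1307 + (-0.6311)) = 0.2502
c > 0: the participant has a conservative response bias.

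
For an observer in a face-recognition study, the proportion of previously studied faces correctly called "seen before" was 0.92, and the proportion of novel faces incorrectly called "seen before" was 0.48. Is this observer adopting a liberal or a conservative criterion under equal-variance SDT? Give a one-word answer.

liberal

z(H) = 1.405, z(FA) = -0.050
c = −½·(z(H) + z(FA)) = -0.6775
c < 0 → liberal criterion (biased toward responding “yes”).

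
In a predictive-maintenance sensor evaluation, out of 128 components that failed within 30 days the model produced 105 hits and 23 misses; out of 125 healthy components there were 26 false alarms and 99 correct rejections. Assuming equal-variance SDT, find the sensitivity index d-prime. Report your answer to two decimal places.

d-prime = 1.73

H = 105/128 = 0.8203
FA = 26/125 = 0.2080
z(0.8203) = 0.917, z(0.2080) = -0.813
d' = z(H) − z(FA) = 0.917 − (-0.813) = 1.730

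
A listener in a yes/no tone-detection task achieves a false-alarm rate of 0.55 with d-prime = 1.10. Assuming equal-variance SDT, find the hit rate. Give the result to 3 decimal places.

z(false-alarm rate) = z(0.55) = 0.1257
z(H) = z(FA) + d' = 0.1257 + 1.10 = 1.2257
hit rate = Φ(1.2257) = 0.8898

hit rate = 0.890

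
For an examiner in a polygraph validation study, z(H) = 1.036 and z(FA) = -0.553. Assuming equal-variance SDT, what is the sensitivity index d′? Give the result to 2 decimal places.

d′ = 1.59

d' = z(H) − z(FA) = 1.036 − (-0.553) = 1.589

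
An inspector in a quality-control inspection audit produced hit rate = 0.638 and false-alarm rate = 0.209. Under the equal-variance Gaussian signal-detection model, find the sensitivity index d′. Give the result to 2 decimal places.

d′ = 1.16

z(H) = z(0.638) = 0.3531
z(FA) = z(0.209) = -0.8099
d' = z(H) − z(FA) = 0.3531 − (-0.8099) = 1.1630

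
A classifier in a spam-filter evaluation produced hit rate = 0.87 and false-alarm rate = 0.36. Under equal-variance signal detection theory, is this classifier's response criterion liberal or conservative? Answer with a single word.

liberal

z(H) = 1.126, z(FA) = -0.358
c = −½·(z(H) + z(FA)) = -0.384
c < 0 → liberal criterion (biased toward responding “yes”).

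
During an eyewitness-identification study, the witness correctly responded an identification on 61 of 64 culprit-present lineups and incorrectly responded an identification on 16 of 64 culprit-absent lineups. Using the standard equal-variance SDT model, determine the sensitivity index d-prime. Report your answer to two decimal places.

d-prime = 2.35

H = 61/64 = 0.9531
FA = 16/64 = 0.2500
Φ⁻¹(0.9531) = 1.676, Φ⁻¹(0.2500) = -0.674
d' = z(H) − z(FA) = 1.676 − (-0.674) = 2.350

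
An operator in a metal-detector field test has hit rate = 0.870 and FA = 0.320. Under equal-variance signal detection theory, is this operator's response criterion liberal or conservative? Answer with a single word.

liberal

z(H) = 1.126, z(FA) = -0.468
c = −½·(z(H) + z(FA)) = -0.329
c < 0 → liberal criterion (biased toward responding “yes”).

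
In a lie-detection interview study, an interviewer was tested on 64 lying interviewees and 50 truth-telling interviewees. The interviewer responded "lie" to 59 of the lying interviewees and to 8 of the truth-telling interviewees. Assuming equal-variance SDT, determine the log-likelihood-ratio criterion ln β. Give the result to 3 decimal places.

ln β = -0.511

H = 59/64 = 0.9219
FA = 8/50 = 0.1600
z(H) = z(0.9219) = 1.4180
z(FA) = z(0.1600) = -0.9945
ln β = −½·[z(H)² − z(FA)²] = −0.5 × (2.0107 − 0.9890) = -0.51085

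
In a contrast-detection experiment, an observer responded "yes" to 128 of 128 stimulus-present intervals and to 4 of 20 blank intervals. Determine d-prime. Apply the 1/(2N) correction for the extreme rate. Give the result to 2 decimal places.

d-prime = 3.50

The hit rate is 128/128 = 1, so apply the 1/(2N) correction: H → 1 − 1/(2·128) = 0.99609.
z(H) = z(0.99609) = 2.660
z(FA) = z(0.20000) = -0.842
d' = 2.660 − (-0.842) = 3.502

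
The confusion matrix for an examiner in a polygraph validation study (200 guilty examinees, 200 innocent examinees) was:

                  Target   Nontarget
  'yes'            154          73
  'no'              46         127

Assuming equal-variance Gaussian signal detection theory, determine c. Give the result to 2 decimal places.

H = 154/200 = 0.7700
FA = 73/200 = 0.3650
z(0.7700) = 0.7388, z(0.3650) = -0.3451
c = −½·[z(H) + z(FA)] = −0.5 × (0.7388 + (-0.3451)) = -0.19685
c < 0: the examiner has a liberal response bias.

c = -0.20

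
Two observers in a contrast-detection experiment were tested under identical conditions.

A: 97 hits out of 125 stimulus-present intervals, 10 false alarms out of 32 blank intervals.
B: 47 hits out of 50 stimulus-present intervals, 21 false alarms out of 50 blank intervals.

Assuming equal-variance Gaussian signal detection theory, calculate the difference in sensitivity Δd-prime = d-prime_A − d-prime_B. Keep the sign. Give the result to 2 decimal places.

A: z(0.7760) = 0.759, z(0.3125) = -0.489, d' = 1.248
B: z(0.9400) = 1.555, z(0.4200) = -0.202, d' = 1.757
Δd' = d'_A − d'_B = 1.248 − 1.757 = -0.509
B has the higher sensitivity.

Δd-prime = -0.51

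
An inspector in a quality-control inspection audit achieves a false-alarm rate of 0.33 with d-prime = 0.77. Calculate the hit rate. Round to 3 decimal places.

hit rate = 0.629

z(false-alarm rate) = z(0.33) = -0.4399
z(H) = z(FA) + d' = -0.4399 + 0.77 = 0.3301
hit rate = Φ(0.3301) = 0.6293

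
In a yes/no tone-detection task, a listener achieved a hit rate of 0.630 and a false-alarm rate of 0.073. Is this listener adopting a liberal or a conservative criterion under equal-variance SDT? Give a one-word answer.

z(H) = 0.332, z(FA) = -1.454
c = −½·(z(H) + z(FA)) = 0.561
c > 0 → conservative criterion (biased toward responding “no”).

conservative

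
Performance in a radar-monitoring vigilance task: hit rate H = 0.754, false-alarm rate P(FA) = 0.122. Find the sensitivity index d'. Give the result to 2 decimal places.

d' = 1.85

Φ⁻¹(H) = Φ⁻¹(0.754) = 0.6871
Φ⁻¹(FA) = Φ⁻¹(0.122) = -1.1650
d' = z(H) − z(FA) = 0.6871 − (-1.1650) = 1.8521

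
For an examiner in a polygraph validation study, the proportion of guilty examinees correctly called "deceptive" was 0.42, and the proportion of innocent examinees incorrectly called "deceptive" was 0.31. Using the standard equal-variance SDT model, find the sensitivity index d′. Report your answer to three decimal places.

d′ = 0.294

z(H) = z(0.42) = -0.2019
z(FA) = z(0.31) = -0.4959
d' = z(H) − z(FA) = -0.2019 − (-0.4959) = 0.2940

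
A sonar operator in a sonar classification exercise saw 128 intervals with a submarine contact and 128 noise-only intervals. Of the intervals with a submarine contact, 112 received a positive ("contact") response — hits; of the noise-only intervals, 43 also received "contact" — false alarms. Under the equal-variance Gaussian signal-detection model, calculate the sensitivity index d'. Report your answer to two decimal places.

H = 112/128 = 0.8750
FA = 43/128 = 0.3359
z(H) = z(0.8750) = 1.1503
z(FA) = z(0.3359) = -0.4237
d' = z(H) − z(FA) = 1.1503 − (-0.4237) = 1.5740

d' = 1.57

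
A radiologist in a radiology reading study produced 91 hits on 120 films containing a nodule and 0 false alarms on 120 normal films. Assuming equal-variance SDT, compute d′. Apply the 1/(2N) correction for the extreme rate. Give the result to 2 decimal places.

The false-alarm rate is 0/120 = 0, so apply the 1/(2N) correction: FA → 1/(2·120) = 0.00417.
z(H) = z(0.75833) = 0.701
z(FA) = z(0.00417) = -2.638
d' = 0.701 − (-2.638) = 3.339

d′ = 3.34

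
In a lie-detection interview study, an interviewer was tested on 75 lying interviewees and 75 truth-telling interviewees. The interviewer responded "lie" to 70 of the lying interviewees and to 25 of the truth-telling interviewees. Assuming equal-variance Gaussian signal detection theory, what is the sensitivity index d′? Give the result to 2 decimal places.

d′ = 1.93

H = 70/75 = 0.9333
FA = 25/75 = 0.3333
Φ⁻¹(0.9333) = 1.5008, Φ⁻¹(0.3333) = -0.4308
d' = z(H) − z(FA) = 1.5008 − (-0.4308) = 1.9316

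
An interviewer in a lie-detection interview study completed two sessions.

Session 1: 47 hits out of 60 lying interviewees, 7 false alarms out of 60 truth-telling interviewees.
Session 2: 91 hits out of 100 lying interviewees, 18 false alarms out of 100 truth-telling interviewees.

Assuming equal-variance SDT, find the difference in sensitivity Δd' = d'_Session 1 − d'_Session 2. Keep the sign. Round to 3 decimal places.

Session 1: z(0.7833) = 0.7834, z(0.1167) = -1.1916, d' = 1.9750
Session 2: z(0.9100) = 1.3408, z(0.1800) = -0.9154, d' = 2.2562
Δd' = d'_Session 1 − d'_Session 2 = 1.9750 − 2.2562 = -0.2812
Session 2 has the higher sensitivity.

Δd' = -0.281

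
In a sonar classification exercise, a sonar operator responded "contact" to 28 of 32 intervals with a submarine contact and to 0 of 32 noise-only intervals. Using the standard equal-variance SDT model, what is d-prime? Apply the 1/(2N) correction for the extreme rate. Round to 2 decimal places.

d-prime = 3.30

The false-alarm rate is 0/32 = 0, so apply the 1/(2N) correction: FA → 1/(2·32) = 0.01562.
z(H) = z(0.87500) = 1.150
z(FA) = z(0.01562) = -2.154
d' = 1.150 − (-2.154) = 3.304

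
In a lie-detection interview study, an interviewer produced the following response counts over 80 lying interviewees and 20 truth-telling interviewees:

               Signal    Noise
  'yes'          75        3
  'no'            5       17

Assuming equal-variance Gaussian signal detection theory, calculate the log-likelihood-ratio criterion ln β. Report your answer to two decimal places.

H = 75/80 = 0.9375
FA = 3/20 = 0.1500
z(0.9375) = 1.534, z(0.1500) = -1.036
ln β = −½·[z(H)² − z(FA)²] = −0.5 × (2.353 − 1.073) = -0.640

ln β = -0.64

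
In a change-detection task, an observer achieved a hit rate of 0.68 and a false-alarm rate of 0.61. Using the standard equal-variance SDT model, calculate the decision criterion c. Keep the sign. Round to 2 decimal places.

c = -0.37

z(H) = z(0.68) = 0.4677
z(FA) = z(0.61) = 0.2793
c = −½·[z(H) + z(FA)] = −0.5 × (0.4677 + 0.2793) = -0.3735
c < 0: the observer has a liberal response bias.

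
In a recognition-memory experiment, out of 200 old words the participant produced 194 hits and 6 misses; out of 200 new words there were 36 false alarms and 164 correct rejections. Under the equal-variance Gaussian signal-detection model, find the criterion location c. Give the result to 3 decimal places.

H = 194/200 = 0.9700
FA = 36/200 = 0.1800
Φ⁻¹(0.9700) = 1.8808, Φ⁻¹(0.1800) = -0.9154
c = −½·[z(H) + z(FA)] = −0.5 × (1.8808 + (-0.9154)) = -0.4827
c < 0: the participant has a liberal response bias.

c = -0.483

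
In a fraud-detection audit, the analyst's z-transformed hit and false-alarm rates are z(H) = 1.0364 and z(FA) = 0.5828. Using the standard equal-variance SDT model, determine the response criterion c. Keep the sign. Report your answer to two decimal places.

c = -0.81

c = −½·[z(H) + z(FA)] = −½·(1.0364 + 0.5828) = -0.8096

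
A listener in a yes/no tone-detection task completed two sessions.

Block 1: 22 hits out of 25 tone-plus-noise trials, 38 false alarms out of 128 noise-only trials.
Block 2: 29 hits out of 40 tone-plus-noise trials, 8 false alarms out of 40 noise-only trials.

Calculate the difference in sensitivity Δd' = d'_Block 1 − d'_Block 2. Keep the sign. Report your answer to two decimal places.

Δd' = 0.27

Block 1: z(0.8800) = 1.175, z(0.2969) = -0.533, d' = 1.708
Block 2: z(0.7250) = 0.598, z(0.2000) = -0.842, d' = 1.440
Δd' = d'_Block 1 − d'_Block 2 = 1.708 − 1.440 = 0.268
Block 1 has the higher sensitivity.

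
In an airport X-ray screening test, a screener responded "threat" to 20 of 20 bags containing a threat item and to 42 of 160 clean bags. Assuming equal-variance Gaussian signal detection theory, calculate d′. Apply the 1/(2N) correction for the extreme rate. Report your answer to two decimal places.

The hit rate is 20/20 = 1, so apply the 1/(2N) correction: H → 1 − 1/(2·20) = 0.97500.
z(H) = z(0.97500) = 1.960
z(FA) = z(0.26250) = -0.636
d' = 1.960 − (-0.636) = 2.596

d′ = 2.60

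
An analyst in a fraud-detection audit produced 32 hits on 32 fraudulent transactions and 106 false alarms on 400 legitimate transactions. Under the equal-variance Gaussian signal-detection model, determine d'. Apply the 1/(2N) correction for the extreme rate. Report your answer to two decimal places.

d' = 2.78

The hit rate is 32/32 = 1, so apply the 1/(2N) correction: H → 1 − 1/(2·32) = 0.98438.
z(H) = z(0.98438) = 2.154
z(FA) = z(0.26500) = -0.628
d' = 2.154 − (-0.628) = 2.782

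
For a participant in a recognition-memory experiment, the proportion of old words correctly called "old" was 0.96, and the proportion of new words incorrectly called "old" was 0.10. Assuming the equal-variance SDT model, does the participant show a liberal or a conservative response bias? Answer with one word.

liberal

z(H) = 1.751, z(FA) = -1.282
c = −½·(z(H) + z(FA)) = -0.2345
c < 0 → liberal criterion (biased toward responding “yes”).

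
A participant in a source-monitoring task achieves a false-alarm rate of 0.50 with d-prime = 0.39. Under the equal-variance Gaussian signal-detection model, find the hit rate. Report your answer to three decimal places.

hit rate = 0.652

z(false-alarm rate) = z(0.50) = 0.0000
z(H) = z(FA) + d' = 0.0000 + 0.39 = 0.3900
hit rate = Φ(0.3900) = 0.6517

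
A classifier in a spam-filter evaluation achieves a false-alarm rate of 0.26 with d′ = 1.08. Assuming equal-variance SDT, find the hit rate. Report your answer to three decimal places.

z(false-alarm rate) = z(0.26) = -0.6433
z(H) = z(FA) + d' = -0.6433 + 1.08 = 0.4367
hit rate = Φ(0.4367) = 0.6688

hit rate = 0.669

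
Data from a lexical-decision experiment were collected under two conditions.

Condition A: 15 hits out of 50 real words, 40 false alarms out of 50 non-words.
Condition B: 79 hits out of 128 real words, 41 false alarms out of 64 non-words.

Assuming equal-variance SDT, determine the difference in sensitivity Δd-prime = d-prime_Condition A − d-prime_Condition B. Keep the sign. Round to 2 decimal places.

Δd-prime = -1.30

Condition A: z(0.3000) = -0.524, z(0.8000) = 0.842, d' = -1.366
Condition B: z(0.6172) = 0.298, z(0.6406) = 0.360, d' = -0.062
Δd' = d'_Condition A − d'_Condition B = -1.366 − (-0.062) = -1.304
Condition B has the higher sensitivity.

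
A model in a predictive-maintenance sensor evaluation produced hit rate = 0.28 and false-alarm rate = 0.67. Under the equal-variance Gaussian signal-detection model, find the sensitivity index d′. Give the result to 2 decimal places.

d′ = -1.02

z(0.28) = -0.583, z(0.67) = 0.440
d' = z(H) − z(FA) = -0.583 − 0.440 = -1.023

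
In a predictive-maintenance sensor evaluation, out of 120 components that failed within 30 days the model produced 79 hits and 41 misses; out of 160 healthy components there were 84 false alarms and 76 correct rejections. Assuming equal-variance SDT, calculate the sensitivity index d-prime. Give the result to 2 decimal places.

d-prime = 0.35

H = 79/120 = 0.6583
FA = 84/160 = 0.5250
z(H) = 0.4078
z(FA) = 0.0627
d' = z(H) − z(FA) = 0.4078 − 0.0627 = 0.3451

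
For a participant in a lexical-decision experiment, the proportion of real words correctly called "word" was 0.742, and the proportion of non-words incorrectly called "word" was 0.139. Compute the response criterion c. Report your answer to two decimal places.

z(H) = z(0.742) = 0.6495
z(FA) = z(0.139) = -1.0848
c = −½·[z(H) + z(FA)] = −0.5 × (0.6495 + (-1.0848)) = 0.21765

c = 0.22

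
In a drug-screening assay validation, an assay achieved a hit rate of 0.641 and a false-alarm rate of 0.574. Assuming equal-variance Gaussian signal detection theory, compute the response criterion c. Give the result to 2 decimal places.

Φ⁻¹(H) = 0.3611
Φ⁻¹(FA) = 0.1866
c = −½·[z(H) + z(FA)] = −0.5 × (0.3611 + 0.1866) = -0.27385

c = -0.27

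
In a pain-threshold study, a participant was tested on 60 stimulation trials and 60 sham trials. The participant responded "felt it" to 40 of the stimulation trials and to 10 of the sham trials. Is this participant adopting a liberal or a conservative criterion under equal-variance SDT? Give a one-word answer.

z(H) = 0.431, z(FA) = -0.967
c = −½·(z(H) + z(FA)) = 0.268
c > 0 → conservative criterion (biased toward responding “no”).

conservative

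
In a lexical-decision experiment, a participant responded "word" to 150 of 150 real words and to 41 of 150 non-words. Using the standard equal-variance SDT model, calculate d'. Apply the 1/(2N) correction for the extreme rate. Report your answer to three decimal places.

The hit rate is 150/150 = 1, so apply the 1/(2N) correction: H → 1 − 1/(2·150) = 0.99667.
z(H) = z(0.99667) = 2.7134
z(FA) = z(0.27333) = -0.6028
d' = 2.7134 − (-0.6028) = 3.3162

d' = 3.316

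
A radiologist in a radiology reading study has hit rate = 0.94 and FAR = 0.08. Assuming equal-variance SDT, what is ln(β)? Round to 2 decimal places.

z(H) = z(0.94) = 1.555
z(FA) = z(0.08) = -1.405
ln β = −½·[z(H)² − z(FA)²] = −0.5 × (2.418 − 1.974) = -0.222

ln β = -0.22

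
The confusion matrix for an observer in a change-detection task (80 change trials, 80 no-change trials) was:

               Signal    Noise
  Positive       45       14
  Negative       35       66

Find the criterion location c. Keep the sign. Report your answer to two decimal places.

H = 45/80 = 0.5625
FA = 14/80 = 0.1750
Φ⁻¹(H) = 0.157
Φ⁻¹(FA) = -0.935
c = −½·[z(H) + z(FA)] = −0.5 × (0.157 + (-0.935)) = 0.389
c > 0: the observer has a conservative response bias.

c = 0.39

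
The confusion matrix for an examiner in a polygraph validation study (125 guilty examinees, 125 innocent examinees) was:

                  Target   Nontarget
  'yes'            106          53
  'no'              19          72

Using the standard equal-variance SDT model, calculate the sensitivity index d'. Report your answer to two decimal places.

H = 106/125 = 0.8480
FA = 53/125 = 0.4240
Φ⁻¹(H) = Φ⁻¹(0.8480) = 1.0279
Φ⁻¹(FA) = Φ⁻¹(0.4240) = -0.1917
d' = z(H) − z(FA) = 1.0279 − (-0.1917) = 1.2196

d' = 1.22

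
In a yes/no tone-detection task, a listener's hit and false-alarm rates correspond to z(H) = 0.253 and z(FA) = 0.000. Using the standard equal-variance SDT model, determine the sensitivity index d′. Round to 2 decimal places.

d′ = 0.25

d' = z(H) − z(FA) = 0.253 − 0.000 = 0.253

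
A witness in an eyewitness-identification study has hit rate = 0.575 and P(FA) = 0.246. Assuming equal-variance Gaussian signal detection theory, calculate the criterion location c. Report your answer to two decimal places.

c = 0.25

z(0.575) = 0.1891, z(0.246) = -0.6871
c = −½·[z(H) + z(FA)] = −0.5 × (0.1891 + (-0.6871)) = 0.2490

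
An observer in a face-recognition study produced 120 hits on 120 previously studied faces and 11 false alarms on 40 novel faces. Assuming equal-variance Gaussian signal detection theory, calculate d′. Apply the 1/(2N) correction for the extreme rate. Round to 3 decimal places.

d′ = 3.236

The hit rate is 120/120 = 1, so apply the 1/(2N) correction: H → 1 − 1/(2·120) = 0.99583.
z(H) = z(0.99583) = 2.6380
z(FA) = z(0.27500) = -0.5978
d' = 2.6380 − (-0.5978) = 3.2358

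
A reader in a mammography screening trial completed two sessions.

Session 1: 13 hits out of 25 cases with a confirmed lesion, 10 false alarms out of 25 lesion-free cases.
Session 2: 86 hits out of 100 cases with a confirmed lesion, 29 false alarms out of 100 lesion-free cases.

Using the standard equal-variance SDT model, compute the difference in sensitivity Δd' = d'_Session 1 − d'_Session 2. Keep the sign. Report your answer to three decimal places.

Session 1: z(0.5200) = 0.0502, z(0.4000) = -0.2533, d' = 0.3035
Session 2: z(0.8600) = 1.0803, z(0.2900) = -0.5534, d' = 1.6337
Δd' = d'_Session 1 − d'_Session 2 = 0.3035 − 1.6337 = -1.3302
Session 2 has the higher sensitivity.

Δd' = -1.330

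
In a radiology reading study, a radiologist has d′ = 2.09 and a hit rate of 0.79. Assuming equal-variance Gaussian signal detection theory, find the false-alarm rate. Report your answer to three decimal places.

z(hit rate) = z(0.79) = 0.8064
z(FA) = z(H) − d' = 0.8064 − 2.09 = -1.2836
false-alarm rate = Φ(-1.2836) = 0.0996

false-alarm rate = 0.100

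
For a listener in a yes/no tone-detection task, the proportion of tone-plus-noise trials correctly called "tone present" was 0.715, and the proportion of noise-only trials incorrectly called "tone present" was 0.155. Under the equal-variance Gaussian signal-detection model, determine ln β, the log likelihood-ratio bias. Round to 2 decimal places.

ln β = 0.35

Φ⁻¹(H) = Φ⁻¹(0.715) = 0.568
Φ⁻¹(FA) = Φ⁻¹(0.155) = -1.015
ln β = −½·[z(H)² − z(FA)²] = −0.5 × (0.323 − 1.030) = 0.3535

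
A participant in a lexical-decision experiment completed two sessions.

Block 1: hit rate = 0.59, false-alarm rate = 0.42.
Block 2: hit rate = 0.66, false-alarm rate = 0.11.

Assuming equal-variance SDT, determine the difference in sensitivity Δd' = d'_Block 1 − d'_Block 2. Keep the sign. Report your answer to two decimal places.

Δd' = -1.21

Block 1: z(0.59) = 0.228, z(0.42) = -0.202, d' = 0.430
Block 2: z(0.66) = 0.412, z(0.11) = -1.227, d' = 1.639
Δd' = d'_Block 1 − d'_Block 2 = 0.430 − 1.639 = -1.209
Block 2 has the higher sensitivity.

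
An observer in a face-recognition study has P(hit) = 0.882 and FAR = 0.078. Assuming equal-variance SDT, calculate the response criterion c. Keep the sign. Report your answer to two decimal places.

z(H) = 1.1850
z(FA) = -1.4187
c = −½·[z(H) + z(FA)] = −0.5 × (1.1850 + (-1.4187)) = 0.11685
c > 0: the observer has a conservative response bias.

c = 0.12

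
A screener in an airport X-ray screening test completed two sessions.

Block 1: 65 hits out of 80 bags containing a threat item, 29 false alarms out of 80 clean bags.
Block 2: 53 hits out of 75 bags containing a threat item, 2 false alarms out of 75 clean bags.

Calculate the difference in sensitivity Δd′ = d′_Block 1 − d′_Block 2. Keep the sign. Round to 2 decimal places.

Block 1: z(0.8125) = 0.887, z(0.3625) = -0.352, d' = 1.239
Block 2: z(0.7067) = 0.544, z(0.0267) = -1.932, d' = 2.476
Δd' = d'_Block 1 − d'_Block 2 = 1.239 − 2.476 = -1.237
Block 2 has the higher sensitivity.

Δd′ = -1.24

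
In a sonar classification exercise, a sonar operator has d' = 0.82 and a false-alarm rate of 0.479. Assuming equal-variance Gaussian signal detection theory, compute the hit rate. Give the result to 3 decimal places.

z(false-alarm rate) = z(0.479) = -0.0527
z(H) = z(FA) + d' = -0.0527 + 0.82 = 0.7673
hit rate = Φ(0.7673) = 0.7785

hit rate = 0.779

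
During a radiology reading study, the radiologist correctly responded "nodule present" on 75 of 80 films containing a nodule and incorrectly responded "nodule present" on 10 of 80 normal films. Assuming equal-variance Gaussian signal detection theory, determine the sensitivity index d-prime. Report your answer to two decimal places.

H = 75/80 = 0.9375
FA = 10/80 = 0.1250
z(0.9375) = 1.534, z(0.1250) = -1.150
d' = z(H) − z(FA) = 1.534 − (-1.150) = 2.684

d-prime = 2.68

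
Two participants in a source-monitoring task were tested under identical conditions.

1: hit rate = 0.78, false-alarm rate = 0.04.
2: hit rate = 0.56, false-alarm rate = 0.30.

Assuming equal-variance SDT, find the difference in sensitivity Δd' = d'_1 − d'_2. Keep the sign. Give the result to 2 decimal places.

1: z(0.78) = 0.772, z(0.04) = -1.751, d' = 2.523
2: z(0.56) = 0.151, z(0.30) = -0.524, d' = 0.675
Δd' = d'_1 − d'_2 = 2.523 − 0.675 = 1.848
1 has the higher sensitivity.

Δd' = 1.85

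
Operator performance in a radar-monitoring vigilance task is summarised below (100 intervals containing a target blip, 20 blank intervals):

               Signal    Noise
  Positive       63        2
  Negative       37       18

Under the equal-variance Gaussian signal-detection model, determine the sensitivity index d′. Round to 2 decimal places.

H = 63/100 = 0.6300
FA = 2/20 = 0.1000
z(H) = z(0.6300) = 0.3319
z(FA) = z(0.1000) = -1.2816
d' = z(H) − z(FA) = 0.3319 − (-1.2816) = 1.6135

d′ = 1.61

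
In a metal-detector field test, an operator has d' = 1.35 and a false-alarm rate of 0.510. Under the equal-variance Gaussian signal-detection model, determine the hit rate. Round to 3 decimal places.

hit rate = 0.915

z(false-alarm rate) = z(0.510) = 0.0251
z(H) = z(FA) + d' = 0.0251 + 1.35 = 1.3751
hit rate = Φ(1.3751) = 0.9154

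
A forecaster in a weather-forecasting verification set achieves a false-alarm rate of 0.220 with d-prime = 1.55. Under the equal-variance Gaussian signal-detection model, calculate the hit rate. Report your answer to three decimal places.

hit rate = 0.782

z(false-alarm rate) = z(0.220) = -0.7722
z(H) = z(FA) + d' = -0.7722 + 1.55 = 0.7778
hit rate = Φ(0.7778) = 0.7817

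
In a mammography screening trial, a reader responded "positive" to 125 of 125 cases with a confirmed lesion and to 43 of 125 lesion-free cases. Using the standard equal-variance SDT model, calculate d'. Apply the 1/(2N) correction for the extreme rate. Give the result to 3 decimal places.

d' = 3.054

The hit rate is 125/125 = 1, so apply the 1/(2N) correction: H → 1 − 1/(2·125) = 0.99600.
z(H) = z(0.99600) = 2.6521
z(FA) = z(0.34400) = -0.4016
d' = 2.6521 − (-0.4016) = 3.0537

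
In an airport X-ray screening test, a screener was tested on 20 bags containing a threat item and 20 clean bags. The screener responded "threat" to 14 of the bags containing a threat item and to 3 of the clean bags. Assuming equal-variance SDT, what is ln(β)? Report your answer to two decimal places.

ln β = 0.40

H = 14/20 = 0.7000
FA = 3/20 = 0.1500
z(H) = 0.524
z(FA) = -1.036
ln β = −½·[z(H)² − z(FA)²] = −0.5 × (0.275 − 1.073) = 0.399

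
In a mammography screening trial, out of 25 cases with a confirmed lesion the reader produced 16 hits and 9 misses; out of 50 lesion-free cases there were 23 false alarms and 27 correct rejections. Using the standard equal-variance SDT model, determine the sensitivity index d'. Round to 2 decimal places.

H = 16/25 = 0.6400
FA = 23/50 = 0.4600
Φ⁻¹(H) = 0.358
Φ⁻¹(FA) = -0.100
d' = z(H) − z(FA) = 0.358 − (-0.100) = 0.458

d' = 0.46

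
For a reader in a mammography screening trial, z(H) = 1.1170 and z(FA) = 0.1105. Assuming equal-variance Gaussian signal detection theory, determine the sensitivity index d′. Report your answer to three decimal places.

d' = z(H) − z(FA) = 1.1170 − 0.1105 = 1.0065

d′ = 1.007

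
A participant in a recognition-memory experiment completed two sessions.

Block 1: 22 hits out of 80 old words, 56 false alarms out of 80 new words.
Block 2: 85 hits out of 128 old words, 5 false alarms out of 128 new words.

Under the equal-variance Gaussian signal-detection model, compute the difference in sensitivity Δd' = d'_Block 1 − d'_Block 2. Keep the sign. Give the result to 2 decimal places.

Δd' = -3.31

Block 1: z(0.2750) = -0.598, z(0.7000) = 0.524, d' = -1.122
Block 2: z(0.6641) = 0.424, z(0.0391) = -1.761, d' = 2.185
Δd' = d'_Block 1 − d'_Block 2 = -1.122 − 2.185 = -3.307
Block 2 has the higher sensitivity.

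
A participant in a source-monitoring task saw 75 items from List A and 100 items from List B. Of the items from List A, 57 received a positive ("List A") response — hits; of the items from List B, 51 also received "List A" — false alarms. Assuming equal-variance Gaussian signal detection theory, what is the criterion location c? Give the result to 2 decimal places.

H = 57/75 = 0.7600
FA = 51/100 = 0.5100
z(H) = z(0.7600) = 0.7063
z(FA) = z(0.5100) = 0.0251
c = −½·[z(H) + z(FA)] = −0.5 × (0.7063 + 0.0251) = -0.3657

c = -0.37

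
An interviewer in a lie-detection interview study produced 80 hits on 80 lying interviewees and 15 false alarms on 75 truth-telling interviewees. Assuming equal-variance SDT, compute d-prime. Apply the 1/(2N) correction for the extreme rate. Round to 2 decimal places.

The hit rate is 80/80 = 1, so apply the 1/(2N) correction: H → 1 − 1/(2·80) = 0.99375.
z(H) = z(0.99375) = 2.498
z(FA) = z(0.20000) = -0.842
d' = 2.498 − (-0.842) = 3.340

d-prime = 3.34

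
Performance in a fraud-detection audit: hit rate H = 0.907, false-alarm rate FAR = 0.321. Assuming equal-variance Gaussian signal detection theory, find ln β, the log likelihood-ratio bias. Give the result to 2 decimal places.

Φ⁻¹(0.907) = 1.323, Φ⁻¹(0.321) = -0.465
ln β = −½·[z(H)² − z(FA)²] = −0.5 × (1.750 − 0.216) = -0.767

ln β = -0.77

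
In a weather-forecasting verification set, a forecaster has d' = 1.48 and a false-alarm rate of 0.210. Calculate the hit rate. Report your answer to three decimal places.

z(false-alarm rate) = z(0.210) = -0.8064
z(H) = z(FA) + d' = -0.8064 + 1.48 = 0.6736
hit rate = Φ(0.6736) = 0.7497

hit rate = 0.750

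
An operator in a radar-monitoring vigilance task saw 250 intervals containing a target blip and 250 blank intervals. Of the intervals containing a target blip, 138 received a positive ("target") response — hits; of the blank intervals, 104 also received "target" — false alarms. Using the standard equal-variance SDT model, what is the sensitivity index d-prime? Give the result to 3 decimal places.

H = 138/250 = 0.5520
FA = 104/250 = 0.4160
z(0.5520) = 0.1307, z(0.4160) = -0.2121
d' = z(H) − z(FA) = 0.1307 − (-0.2121) = 0.3428

d-prime = 0.343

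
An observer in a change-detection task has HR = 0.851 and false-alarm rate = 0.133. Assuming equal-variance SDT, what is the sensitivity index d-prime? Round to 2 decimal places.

d-prime = 2.15

z(H) = z(0.851) = 1.041
z(FA) = z(0.133) = -1.112
d' = z(H) − z(FA) = 1.041 − (-1.112) = 2.153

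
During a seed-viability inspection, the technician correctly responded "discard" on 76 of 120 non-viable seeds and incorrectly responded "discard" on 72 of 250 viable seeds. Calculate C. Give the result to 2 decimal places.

H = 76/120 = 0.6333
FA = 72/250 = 0.2880
Φ⁻¹(H) = Φ⁻¹(0.6333) = 0.3406
Φ⁻¹(FA) = Φ⁻¹(0.2880) = -0.5592
c = −½·[z(H) + z(FA)] = −0.5 × (0.3406 + (-0.5592)) = 0.1093
c > 0: the technician has a conservative response bias.

C = 0.11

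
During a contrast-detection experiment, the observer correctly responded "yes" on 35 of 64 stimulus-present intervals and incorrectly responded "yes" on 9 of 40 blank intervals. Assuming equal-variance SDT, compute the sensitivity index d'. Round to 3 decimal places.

H = 35/64 = 0.5469
FA = 9/40 = 0.2250
z(H) = z(0.5469) = 0.1178
z(FA) = z(0.2250) = -0.7554
d' = z(H) − z(FA) = 0.1178 − (-0.7554) = 0.8732

d' = 0.873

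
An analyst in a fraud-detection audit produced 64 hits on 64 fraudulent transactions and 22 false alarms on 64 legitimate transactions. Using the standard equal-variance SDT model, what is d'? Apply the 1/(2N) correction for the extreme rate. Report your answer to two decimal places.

d' = 2.82

The hit rate is 64/64 = 1, so apply the 1/(2N) correction: H → 1 − 1/(2·64) = 0.99219.
z(H) = z(0.99219) = 2.418
z(FA) = z(0.34375) = -0.402
d' = 2.418 − (-0.402) = 2.820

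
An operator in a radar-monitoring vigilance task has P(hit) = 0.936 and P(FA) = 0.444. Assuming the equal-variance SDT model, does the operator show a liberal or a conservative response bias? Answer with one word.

z(H) = 1.522, z(FA) = -0.141
c = −½·(z(H) + z(FA)) = -0.6905
c < 0 → liberal criterion (biased toward responding “yes”).

liberal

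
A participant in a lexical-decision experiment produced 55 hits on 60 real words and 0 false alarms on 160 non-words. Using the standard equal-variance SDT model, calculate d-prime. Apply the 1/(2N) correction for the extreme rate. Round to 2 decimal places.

d-prime = 4.12

The false-alarm rate is 0/160 = 0, so apply the 1/(2N) correction: FA → 1/(2·160) = 0.00313.
z(H) = z(0.91667) = 1.383
z(FA) = z(0.00313) = -2.734
d' = 1.383 − (-2.734) = 4.117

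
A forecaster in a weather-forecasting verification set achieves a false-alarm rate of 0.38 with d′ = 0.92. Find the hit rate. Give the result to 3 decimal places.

hit rate = 0.731

z(false-alarm rate) = z(0.38) = -0.3055
z(H) = z(FA) + d' = -0.3055 + 0.92 = 0.6145
hit rate = Φ(0.6145) = 0.7306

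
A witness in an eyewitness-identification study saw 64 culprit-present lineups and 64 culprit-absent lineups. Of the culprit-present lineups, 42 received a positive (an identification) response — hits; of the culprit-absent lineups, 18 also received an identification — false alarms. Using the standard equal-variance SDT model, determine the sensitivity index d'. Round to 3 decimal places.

H = 42/64 = 0.6562
FA = 18/64 = 0.2812
Φ⁻¹(H) = 0.4021
Φ⁻¹(FA) = -0.5793
d' = z(H) − z(FA) = 0.4021 − (-0.5793) = 0.9814

d' = 0.981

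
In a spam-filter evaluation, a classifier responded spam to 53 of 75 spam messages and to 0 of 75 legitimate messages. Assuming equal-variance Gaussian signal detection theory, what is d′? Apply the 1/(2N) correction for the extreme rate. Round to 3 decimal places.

d′ = 3.018

The false-alarm rate is 0/75 = 0, so apply the 1/(2N) correction: FA → 1/(2·75) = 0.00667.
z(H) = z(0.70667) = 0.5437
z(FA) = z(0.00667) = -2.4746
d' = 0.5437 − (-2.4746) = 3.0183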